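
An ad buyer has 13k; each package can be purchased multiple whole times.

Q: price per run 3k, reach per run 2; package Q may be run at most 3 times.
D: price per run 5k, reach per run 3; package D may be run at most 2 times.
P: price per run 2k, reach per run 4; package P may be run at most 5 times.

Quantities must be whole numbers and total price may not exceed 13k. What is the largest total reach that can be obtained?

This is a bounded integer knapsack.
5×P: price 10 ≤ 13, reach 5·4 = 20.
1×Q and 5×P: price 13 ≤ 13, reach 1·2 + 5·4 = 22.
Best is 22.

22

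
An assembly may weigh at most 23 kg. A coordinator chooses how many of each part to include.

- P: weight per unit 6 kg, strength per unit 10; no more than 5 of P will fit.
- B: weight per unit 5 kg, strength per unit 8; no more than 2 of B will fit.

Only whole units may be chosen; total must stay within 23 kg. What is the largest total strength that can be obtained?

38

P has the best ratio (10/6); taking only P gives at most 3×10 = 30 (stopped by the weight limit).
Mixing does better — 3×P and 1×B: weight 23 ≤ 23, strength 3·10 + 1·8 = 38.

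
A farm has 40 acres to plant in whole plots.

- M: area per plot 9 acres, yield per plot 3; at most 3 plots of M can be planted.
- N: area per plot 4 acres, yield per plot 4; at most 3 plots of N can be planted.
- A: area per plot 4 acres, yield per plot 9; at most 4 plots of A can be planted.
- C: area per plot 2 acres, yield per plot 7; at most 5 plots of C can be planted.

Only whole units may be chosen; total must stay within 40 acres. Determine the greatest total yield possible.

C has the best ratio (7/2); taking only C gives at most 5×7 = 35 (stopped by the supply cap of 5).
Mixing does better — 3×N, 4×A, and 5×C: area 38 ≤ 40, yield 3·4 + 4·9 + 5·7 = 83.

83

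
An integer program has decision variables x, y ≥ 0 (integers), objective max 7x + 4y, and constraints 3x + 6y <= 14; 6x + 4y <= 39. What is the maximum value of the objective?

The continuous relaxation peaks at (4.67, 0) with value 32.67; rounding to a feasible lattice point costs some objective.
(x,y)=(4,0): 3·4+6·0=12≤14, 6·4+4·0=24≤39, objective 28.
(x,y)=(3,0): 3·3+6·0=9≤14, 6·3+4·0=18≤39, objective 21.
The best lattice point is (4,0), giving 28.

28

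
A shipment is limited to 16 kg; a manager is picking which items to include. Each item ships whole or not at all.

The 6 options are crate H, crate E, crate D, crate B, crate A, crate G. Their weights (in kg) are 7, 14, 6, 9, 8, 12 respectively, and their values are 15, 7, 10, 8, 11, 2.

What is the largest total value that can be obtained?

Take crate H and crate A: weight 7 + 8 = 15 ≤ 16, value 15 + 11 = 26.
No other feasible combination does better.

26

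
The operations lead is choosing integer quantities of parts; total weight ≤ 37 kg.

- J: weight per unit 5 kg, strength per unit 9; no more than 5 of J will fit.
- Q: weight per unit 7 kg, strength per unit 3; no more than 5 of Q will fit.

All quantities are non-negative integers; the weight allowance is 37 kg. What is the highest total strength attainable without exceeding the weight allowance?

48

J has the best ratio (9/5); taking only J gives at most 5×9 = 45 (stopped by the supply cap of 5).
Mixing does better — 5×J and 1×Q: weight 32 ≤ 37, strength 5·9 + 1·3 = 48.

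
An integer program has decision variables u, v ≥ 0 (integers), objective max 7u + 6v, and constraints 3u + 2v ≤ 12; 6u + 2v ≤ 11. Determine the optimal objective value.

(u,v)=(0,5) is feasible, giving 30.
(u,v)=(0,4) is feasible, giving 24.
Maximum is 30 at (u,v)=(0,5).

30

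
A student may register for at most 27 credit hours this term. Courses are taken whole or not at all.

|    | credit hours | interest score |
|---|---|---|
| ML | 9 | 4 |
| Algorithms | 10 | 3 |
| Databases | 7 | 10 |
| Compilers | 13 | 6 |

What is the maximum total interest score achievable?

17

Treat it as a binary knapsack problem.
Take ML, Algorithms, and Databases: credit hours 9 + 10 + 7 = 26 ≤ 27, interest score 4 + 3 + 10 = 17.
No other feasible combination does better.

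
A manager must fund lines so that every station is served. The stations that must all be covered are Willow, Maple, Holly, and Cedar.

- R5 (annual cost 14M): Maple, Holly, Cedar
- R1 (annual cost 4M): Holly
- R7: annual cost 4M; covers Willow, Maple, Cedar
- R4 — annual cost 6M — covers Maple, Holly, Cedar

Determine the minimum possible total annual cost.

Choose R1 and R7: together they cover Willow, Maple, Holly, Cedar — every station.
Total annual cost: 4 + 4 = 8.
No cover costs less than 8.

8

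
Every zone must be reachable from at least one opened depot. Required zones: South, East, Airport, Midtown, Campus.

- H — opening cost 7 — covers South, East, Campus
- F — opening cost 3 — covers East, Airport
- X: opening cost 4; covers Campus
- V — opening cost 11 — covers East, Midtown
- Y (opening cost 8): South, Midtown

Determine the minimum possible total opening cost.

15

The greedy cost-per-new-zone heuristic would pick F, H, and Y for 18, but a cheaper cover exists.
Choose F, X, and Y: together they cover South, East, Airport, Midtown, Campus — every zone.
Total opening cost: 3 + 4 + 8 = 15.
No cover costs less than 15.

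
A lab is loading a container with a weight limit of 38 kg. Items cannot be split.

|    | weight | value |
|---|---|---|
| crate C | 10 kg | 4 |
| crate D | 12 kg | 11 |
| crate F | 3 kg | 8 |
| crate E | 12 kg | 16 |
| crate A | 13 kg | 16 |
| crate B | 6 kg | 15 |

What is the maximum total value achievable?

crate D + crate F + crate E + crate B: weight 12 + 3 + 12 + 6 = 33 ≤ 38, value 11 + 8 + 16 + 15 = 50.
crate D + crate F + crate A + crate B: weight 12 + 3 + 13 + 6 = 34 ≤ 38, value 11 + 8 + 16 + 15 = 50.
crate F + crate E + crate A + crate B: weight 3 + 12 + 13 + 6 = 34 ≤ 38, value 8 + 16 + 16 + 15 = 55.
Best is crate F, crate E, crate A, and crate B with total value 55.

55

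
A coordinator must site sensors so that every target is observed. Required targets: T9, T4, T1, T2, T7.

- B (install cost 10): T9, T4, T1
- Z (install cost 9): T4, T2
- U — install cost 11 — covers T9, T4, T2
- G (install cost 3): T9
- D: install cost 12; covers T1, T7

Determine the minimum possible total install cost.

The greedy cost-per-new-target heuristic would pick G, Z, and D for 24, but a cheaper cover exists.
Choose U and D: together they cover T9, T4, T1, T2, T7 — every target.
Total install cost: 11 + 12 = 23.
No cover costs less than 23.

23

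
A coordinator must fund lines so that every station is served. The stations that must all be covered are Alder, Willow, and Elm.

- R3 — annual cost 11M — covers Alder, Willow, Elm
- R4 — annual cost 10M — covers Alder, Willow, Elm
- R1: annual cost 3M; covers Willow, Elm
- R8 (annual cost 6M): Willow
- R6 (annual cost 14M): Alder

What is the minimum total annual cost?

10

This is a weighted set-cover instance.
R4 alone covers Alder, Willow, Elm — every station.
Total annual cost: 10.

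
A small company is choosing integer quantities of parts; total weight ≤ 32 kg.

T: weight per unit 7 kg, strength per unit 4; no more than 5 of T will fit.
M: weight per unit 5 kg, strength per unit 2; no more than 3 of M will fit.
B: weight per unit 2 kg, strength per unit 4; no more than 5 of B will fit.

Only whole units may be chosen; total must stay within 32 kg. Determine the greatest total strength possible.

32

B has the best ratio (4/2); taking only B gives at most 5×4 = 20 (stopped by the supply cap of 5).
Mixing does better — 3×T and 5×B: weight 31 ≤ 32, strength 3·4 + 5·4 = 32.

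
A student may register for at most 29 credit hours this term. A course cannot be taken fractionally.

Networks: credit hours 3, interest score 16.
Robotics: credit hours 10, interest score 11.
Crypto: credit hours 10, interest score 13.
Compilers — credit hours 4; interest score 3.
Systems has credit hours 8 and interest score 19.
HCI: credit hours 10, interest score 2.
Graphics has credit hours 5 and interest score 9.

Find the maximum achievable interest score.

57

Networks + Robotics + Systems + Graphics: credit hours 3 + 10 + 8 + 5 = 26 ≤ 29, interest score 16 + 11 + 19 + 9 = 55.
Networks + Crypto + Systems + Graphics: credit hours 3 + 10 + 8 + 5 = 26 ≤ 29, interest score 16 + 13 + 19 + 9 = 57.
Best is Networks, Crypto, Systems, and Graphics with total interest score 57.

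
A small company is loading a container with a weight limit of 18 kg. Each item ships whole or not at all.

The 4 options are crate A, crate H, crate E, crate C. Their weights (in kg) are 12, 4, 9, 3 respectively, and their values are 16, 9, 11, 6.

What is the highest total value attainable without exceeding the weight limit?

26

crate H + crate E + crate C: weight 4 + 9 + 3 = 16 ≤ 18, value 9 + 11 + 6 = 26.
crate A + crate H: weight 12 + 4 = 16 ≤ 18, value 16 + 9 = 25.
crate A + crate C: weight 12 + 3 = 15 ≤ 18, value 16 + 6 = 22.
Best is crate H, crate E, and crate C with total value 26.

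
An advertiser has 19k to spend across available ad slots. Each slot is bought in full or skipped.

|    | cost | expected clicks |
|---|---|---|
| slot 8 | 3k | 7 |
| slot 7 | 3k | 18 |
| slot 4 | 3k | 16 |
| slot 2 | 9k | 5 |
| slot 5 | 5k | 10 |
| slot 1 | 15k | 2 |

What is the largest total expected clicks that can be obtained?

51

This is a 0-1 knapsack instance.
Take slot 8, slot 7, slot 4, and slot 5: cost 3 + 3 + 3 + 5 = 14 ≤ 19, expected clicks 7 + 18 + 16 + 10 = 51.
No other feasible combination does better.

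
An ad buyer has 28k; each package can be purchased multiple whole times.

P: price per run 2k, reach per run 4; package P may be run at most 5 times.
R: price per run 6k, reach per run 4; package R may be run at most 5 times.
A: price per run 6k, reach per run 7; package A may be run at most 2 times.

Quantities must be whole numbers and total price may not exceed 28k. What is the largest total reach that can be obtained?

38

This is a bounded integer knapsack.
5×P, 2×R, and 1×A: price 28 ≤ 28, reach 5·4 + 2·4 + 1·7 = 35.
5×P, 1×R, and 2×A: price 28 ≤ 28, reach 5·4 + 1·4 + 2·7 = 38.
Best is 38.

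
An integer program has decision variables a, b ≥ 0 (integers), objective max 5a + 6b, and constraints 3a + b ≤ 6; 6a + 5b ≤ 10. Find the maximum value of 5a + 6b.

12

(a,b)=(0,2): 3·0+1·2=2≤6, 6·0+5·2=10≤10, objective 12.
(a,b)=(0,1): 3·0+1·1=1≤6, 6·0+5·1=5≤10, objective 6.
No feasible integer point exceeds 12.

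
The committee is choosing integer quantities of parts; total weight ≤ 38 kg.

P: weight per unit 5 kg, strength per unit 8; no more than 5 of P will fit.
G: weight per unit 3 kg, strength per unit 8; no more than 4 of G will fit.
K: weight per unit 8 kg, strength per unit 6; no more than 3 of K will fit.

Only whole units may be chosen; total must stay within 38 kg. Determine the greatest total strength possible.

This is a bounded integer knapsack.
G has the best ratio (8/3); taking only G gives at most 4×8 = 32 (stopped by the supply cap of 4).
Mixing does better — 5×P and 4×G: weight 37 ≤ 38, strength 5·8 + 4·8 = 72.

72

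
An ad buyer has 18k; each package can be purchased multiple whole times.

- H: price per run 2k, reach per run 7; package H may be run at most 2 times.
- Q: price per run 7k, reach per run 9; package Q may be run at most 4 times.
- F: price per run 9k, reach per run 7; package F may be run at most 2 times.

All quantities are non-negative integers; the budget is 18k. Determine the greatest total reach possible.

1×H and 2×Q: price 16 ≤ 18, reach 1·7 + 2·9 = 25.
2×H and 2×Q: price 18 ≤ 18, reach 2·7 + 2·9 = 32.
Best is 32.

32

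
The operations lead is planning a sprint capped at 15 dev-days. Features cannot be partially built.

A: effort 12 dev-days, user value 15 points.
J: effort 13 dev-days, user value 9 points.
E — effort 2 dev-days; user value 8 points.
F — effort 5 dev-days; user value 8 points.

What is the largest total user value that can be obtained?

This is a 0-1 knapsack instance.
A + E: effort 12 + 2 = 14 ≤ 15, user value 15 + 8 = 23.
J + E: effort 13 + 2 = 15 ≤ 15, user value 9 + 8 = 17.
E + F: effort 2 + 5 = 7 ≤ 15, user value 8 + 8 = 16.
Best is A and E with total user value 23.

23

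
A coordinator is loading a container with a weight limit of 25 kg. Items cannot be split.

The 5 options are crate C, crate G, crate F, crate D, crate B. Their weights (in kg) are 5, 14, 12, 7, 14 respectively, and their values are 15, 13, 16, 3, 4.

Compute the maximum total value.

34

Take crate C, crate F, and crate D: weight 5 + 12 + 7 = 24 ≤ 25, value 15 + 16 + 3 = 34.
No other feasible combination does better.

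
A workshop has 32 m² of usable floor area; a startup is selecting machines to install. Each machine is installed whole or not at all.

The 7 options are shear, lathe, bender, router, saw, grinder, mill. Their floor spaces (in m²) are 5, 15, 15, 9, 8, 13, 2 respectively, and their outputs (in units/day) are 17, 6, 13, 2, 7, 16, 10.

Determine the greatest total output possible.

50

Treat it as a binary knapsack problem.
Allowing fractional choices, the relaxed optimum would be about 53.5, but machines are indivisible.
shear + bender + saw + mill: floor space 5 + 15 + 8 + 2 = 30 ≤ 32, output 17 + 13 + 7 + 10 = 47.
shear + saw + grinder + mill: floor space 5 + 8 + 13 + 2 = 28 ≤ 32, output 17 + 7 + 16 + 10 = 50.
Best is shear, saw, grinder, and mill with total output 50.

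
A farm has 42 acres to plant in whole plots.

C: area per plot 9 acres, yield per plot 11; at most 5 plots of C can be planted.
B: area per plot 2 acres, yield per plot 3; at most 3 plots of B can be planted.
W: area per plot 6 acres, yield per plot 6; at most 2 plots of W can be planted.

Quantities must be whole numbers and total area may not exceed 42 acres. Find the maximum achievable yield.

53

This is a bounded integer knapsack.
Take 4×C and 3×B: area 42 ≤ 42, yield 4·11 + 3·3 = 53.
B has the best ratio (3/2) and is taken to its limit of 3; remaining capacity is filled optimally with the others.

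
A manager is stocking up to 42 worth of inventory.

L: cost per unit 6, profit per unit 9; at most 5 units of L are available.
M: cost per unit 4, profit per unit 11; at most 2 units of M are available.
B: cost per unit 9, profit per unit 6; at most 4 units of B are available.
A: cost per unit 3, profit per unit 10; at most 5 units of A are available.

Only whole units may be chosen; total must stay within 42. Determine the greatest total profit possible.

A has the best ratio (10/3); taking only A gives at most 5×10 = 50 (stopped by the supply cap of 5).
Mixing does better — 3×L, 2×M, and 5×A: cost 41 ≤ 42, profit 3·9 + 2·11 + 5·10 = 99.

99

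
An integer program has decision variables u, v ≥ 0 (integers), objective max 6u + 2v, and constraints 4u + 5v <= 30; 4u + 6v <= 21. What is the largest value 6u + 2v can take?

30

(u,v)=(5,0): 4·5+5·0=20≤30, 4·5+6·0=20≤21, objective 30.
(u,v)=(4,0): 4·4+5·0=16≤30, 4·4+6·0=16≤21, objective 24.
Maximum is 30 at (u,v)=(5,0).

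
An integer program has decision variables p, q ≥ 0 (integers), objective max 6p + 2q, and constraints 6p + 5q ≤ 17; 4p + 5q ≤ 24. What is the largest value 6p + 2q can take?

Relaxing integrality, the LP optimum is 17.00 at (p,q) = (2.83, 0), which is not an integer point.
(p,q)=(2,1) is feasible, giving 14.
(p,q)=(2,0) is feasible, giving 12.
(p,q)=(1,2) is feasible, giving 10.
The best lattice point is (2,1), giving 14.

14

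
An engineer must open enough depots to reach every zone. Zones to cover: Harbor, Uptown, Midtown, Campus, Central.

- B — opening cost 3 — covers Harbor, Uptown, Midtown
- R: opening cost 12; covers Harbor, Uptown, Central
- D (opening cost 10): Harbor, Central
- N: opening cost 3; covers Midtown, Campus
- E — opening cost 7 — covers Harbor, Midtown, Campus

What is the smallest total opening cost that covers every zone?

This is a weighted set-cover instance.
The greedy cost-per-new-zone heuristic would pick B, N, and D for 16, but a cheaper cover exists.
Choose R and N: together they cover Harbor, Uptown, Midtown, Campus, Central — every zone.
Total opening cost: 12 + 3 = 15.
No cover costs less than 15.

15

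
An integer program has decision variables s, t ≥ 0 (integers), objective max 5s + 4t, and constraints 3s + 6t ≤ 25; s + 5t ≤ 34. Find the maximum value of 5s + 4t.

40

The continuous relaxation peaks at (8.33, 0) with value 41.67; rounding to a feasible lattice point costs some objective.
(s,t)=(8,0): 3·8+6·0=24≤25, 1·8+5·0=8≤34, objective 40.
(s,t)=(7,0): 3·7+6·0=21≤25, 1·7+5·0=7≤34, objective 35.
Maximum is 40 at (s,t)=(8,0).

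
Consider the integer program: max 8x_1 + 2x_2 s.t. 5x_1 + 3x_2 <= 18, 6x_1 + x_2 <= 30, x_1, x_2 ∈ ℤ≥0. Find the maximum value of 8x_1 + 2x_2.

26

The continuous relaxation peaks at (3.6, 0) with value 28.80; rounding to a feasible lattice point costs some objective.
(x_1,x_2)=(3,1): 5·3+3·1=18≤18, 6·3+1·1=19≤30, objective 26.
(x_1,x_2)=(3,0): 5·3+3·0=15≤18, 6·3+1·0=18≤30, objective 24.
No feasible integer point exceeds 26.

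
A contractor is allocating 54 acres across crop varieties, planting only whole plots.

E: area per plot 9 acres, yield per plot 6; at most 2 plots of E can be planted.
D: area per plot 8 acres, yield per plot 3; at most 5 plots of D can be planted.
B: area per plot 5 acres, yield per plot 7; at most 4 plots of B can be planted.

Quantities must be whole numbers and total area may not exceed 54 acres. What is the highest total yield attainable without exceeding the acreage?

46

B has the best ratio (7/5); taking only B gives at most 4×7 = 28 (stopped by the supply cap of 4).
Mixing does better — 2×E, 2×D, and 4×B: area 54 ≤ 54, yield 2·6 + 2·3 + 4·7 = 46.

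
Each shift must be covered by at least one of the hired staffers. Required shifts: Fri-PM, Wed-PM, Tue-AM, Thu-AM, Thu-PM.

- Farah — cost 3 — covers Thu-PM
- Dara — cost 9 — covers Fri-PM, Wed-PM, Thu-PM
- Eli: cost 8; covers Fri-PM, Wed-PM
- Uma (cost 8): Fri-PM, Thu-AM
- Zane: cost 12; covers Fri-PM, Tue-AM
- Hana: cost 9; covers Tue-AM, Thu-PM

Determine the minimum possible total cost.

25

The greedy cost-per-new-shift heuristic would pick Farah, Eli, Uma, and Hana for 28, but a cheaper cover exists.
Choose Eli, Uma, and Hana: together they cover Fri-PM, Wed-PM, Tue-AM, Thu-AM, Thu-PM — every shift.
Total cost: 8 + 8 + 9 = 25.
No cover costs less than 25.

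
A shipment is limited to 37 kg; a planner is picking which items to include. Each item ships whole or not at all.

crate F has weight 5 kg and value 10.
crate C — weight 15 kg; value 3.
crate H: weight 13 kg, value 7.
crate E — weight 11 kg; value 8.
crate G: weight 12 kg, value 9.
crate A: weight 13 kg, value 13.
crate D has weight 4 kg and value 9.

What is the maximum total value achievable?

crate F + crate G + crate A + crate D: weight 5 + 12 + 13 + 4 = 34 ≤ 37, value 10 + 9 + 13 + 9 = 41.
crate F + crate E + crate A + crate D: weight 5 + 11 + 13 + 4 = 33 ≤ 37, value 10 + 8 + 13 + 9 = 40.
Best is crate F, crate G, crate A, and crate D with total value 41.

41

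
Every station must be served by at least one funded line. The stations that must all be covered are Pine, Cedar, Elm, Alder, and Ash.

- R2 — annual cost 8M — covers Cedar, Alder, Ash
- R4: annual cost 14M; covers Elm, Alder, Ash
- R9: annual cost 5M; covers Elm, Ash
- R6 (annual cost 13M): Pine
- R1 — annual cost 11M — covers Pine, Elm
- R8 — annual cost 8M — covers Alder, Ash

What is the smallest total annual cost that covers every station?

19

This is an integer covering problem.
The greedy cost-per-new-station heuristic would pick R9, R2, and R1 for 24, but a cheaper cover exists.
Choose R2 and R1: together they cover Pine, Cedar, Elm, Alder, Ash — every station.
Total annual cost: 8 + 11 = 19.
No cover costs less than 19.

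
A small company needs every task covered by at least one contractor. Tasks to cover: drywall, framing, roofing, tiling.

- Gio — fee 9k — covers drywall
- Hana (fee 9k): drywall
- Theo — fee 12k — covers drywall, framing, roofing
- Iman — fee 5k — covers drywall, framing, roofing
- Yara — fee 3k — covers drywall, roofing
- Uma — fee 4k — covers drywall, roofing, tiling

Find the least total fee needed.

9

This is an integer covering problem.
Choose Iman and Uma: together they cover drywall, framing, roofing, tiling — every task.
Total fee: 5 + 4 = 9.
No cover costs less than 9.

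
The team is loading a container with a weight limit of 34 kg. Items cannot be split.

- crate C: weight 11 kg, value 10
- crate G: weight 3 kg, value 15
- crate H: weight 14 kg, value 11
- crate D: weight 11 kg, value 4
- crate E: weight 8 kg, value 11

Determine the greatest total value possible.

crate G + crate H + crate E: weight 3 + 14 + 8 = 25 ≤ 34, value 15 + 11 + 11 = 37.
crate C + crate G + crate D + crate E: weight 11 + 3 + 11 + 8 = 33 ≤ 34, value 10 + 15 + 4 + 11 = 40.
Best is crate C, crate G, crate D, and crate E with total value 40.

40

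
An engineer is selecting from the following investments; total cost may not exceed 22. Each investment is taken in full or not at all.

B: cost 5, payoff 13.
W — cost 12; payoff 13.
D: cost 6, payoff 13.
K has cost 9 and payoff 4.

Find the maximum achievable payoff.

30

Treat it as a binary knapsack problem.
Take B, D, and K: cost 5 + 6 + 9 = 20 ≤ 22, payoff 13 + 13 + 4 = 30.
No other feasible combination does better.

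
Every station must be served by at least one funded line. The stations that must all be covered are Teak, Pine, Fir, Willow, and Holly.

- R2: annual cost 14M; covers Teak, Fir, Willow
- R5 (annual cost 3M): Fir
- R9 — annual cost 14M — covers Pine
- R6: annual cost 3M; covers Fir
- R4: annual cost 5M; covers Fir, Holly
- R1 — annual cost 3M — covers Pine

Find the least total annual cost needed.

22

Choose R2, R4, and R1: together they cover Teak, Pine, Fir, Willow, Holly — every station.
Total annual cost: 14 + 5 + 3 = 22.
No cover costs less than 22.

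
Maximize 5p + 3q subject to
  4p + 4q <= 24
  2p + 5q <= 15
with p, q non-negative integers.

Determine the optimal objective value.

30

(p,q)=(6,0) is feasible, giving 30.
(p,q)=(5,1) is feasible, giving 28.
No feasible integer point exceeds 30.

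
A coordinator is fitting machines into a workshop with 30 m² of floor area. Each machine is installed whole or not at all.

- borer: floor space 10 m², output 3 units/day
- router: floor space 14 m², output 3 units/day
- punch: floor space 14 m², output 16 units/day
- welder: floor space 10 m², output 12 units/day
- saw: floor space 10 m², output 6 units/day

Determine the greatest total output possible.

28

Allowing fractional choices, the relaxed optimum would be about 31.6, but machines are indivisible.
punch + saw: floor space 14 + 10 = 24 ≤ 30, output 16 + 6 = 22.
punch + welder: floor space 14 + 10 = 24 ≤ 30, output 16 + 12 = 28.
Best is punch and welder with total output 28.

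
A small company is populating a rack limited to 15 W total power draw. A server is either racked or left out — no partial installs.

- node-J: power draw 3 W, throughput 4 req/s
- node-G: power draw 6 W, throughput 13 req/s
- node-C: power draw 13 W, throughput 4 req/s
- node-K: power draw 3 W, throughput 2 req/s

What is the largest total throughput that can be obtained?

node-G + node-K: power draw 6 + 3 = 9 ≤ 15, throughput 13 + 2 = 15.
node-J + node-G + node-K: power draw 3 + 6 + 3 = 12 ≤ 15, throughput 4 + 13 + 2 = 19.
node-J + node-G: power draw 3 + 6 = 9 ≤ 15, throughput 4 + 13 = 17.
Best is node-J, node-G, and node-K with total throughput 19.

19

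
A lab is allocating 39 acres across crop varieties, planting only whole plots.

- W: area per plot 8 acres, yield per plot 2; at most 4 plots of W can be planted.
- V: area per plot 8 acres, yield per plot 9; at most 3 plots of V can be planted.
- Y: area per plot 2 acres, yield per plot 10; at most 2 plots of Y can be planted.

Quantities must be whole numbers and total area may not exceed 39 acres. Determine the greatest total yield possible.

49

This is a bounded integer knapsack.
Take 1×W, 3×V, and 2×Y: area 36 ≤ 39, yield 1·2 + 3·9 + 2·10 = 49.
Y has the best ratio (10/2) and is taken to its limit of 2; remaining capacity is filled optimally with the others.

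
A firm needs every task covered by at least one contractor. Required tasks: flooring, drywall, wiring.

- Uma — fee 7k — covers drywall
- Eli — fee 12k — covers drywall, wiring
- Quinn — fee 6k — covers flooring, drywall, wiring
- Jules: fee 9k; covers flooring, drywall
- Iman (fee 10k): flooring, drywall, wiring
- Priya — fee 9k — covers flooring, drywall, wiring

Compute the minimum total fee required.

6

Quinn alone covers flooring, drywall, wiring — every task.
Total fee: 6.
No cover costs less than 6.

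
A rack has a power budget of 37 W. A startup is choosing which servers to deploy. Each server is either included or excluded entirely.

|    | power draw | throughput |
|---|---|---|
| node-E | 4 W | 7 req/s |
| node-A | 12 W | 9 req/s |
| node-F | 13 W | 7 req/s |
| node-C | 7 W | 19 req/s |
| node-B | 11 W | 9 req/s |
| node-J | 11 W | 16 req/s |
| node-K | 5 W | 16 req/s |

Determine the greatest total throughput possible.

Treat it as a binary knapsack problem.
node-E + node-C + node-J + node-K: power draw 4 + 7 + 11 + 5 = 27 ≤ 37, throughput 7 + 19 + 16 + 16 = 58.
node-A + node-C + node-J + node-K: power draw 12 + 7 + 11 + 5 = 35 ≤ 37, throughput 9 + 19 + 16 + 16 = 60.
node-C + node-B + node-J + node-K: power draw 7 + 11 + 11 + 5 = 34 ≤ 37, throughput 19 + 9 + 16 + 16 = 60.
The maximum throughput is 60; one optimal choice is node-C, node-B, node-J, and node-K.

60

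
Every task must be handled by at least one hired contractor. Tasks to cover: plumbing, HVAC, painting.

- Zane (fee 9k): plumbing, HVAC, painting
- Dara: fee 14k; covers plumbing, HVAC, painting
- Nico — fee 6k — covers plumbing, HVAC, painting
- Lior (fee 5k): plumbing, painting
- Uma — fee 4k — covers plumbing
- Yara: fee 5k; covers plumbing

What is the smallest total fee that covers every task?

Nico alone covers plumbing, HVAC, painting — every task.
Total fee: 6.

6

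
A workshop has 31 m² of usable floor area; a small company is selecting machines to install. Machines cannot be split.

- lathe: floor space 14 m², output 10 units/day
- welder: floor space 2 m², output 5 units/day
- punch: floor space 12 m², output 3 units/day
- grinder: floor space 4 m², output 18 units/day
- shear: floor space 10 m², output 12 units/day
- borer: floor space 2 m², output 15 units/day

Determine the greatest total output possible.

Take lathe, grinder, shear, and borer: floor space 14 + 4 + 10 + 2 = 30 ≤ 31, output 10 + 18 + 12 + 15 = 55.
No other feasible combination does better.

55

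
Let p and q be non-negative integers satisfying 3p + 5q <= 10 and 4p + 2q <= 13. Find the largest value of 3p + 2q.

(p,q)=(3,0): 3·3+5·0=9≤10, 4·3+2·0=12≤13, objective 9.
(p,q)=(2,0): 3·2+5·0=6≤10, 4·2+2·0=8≤13, objective 6.
No feasible integer point exceeds 9.

9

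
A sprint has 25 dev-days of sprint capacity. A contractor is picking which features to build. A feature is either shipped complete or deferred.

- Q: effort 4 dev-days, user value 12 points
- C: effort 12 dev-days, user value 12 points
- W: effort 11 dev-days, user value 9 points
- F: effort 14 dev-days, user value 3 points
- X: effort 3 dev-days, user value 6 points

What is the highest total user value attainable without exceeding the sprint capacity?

Q + C + X: effort 4 + 12 + 3 = 19 ≤ 25, user value 12 + 12 + 6 = 30.
Q + W + X: effort 4 + 11 + 3 = 18 ≤ 25, user value 12 + 9 + 6 = 27.
Best is Q, C, and X with total user value 30.

30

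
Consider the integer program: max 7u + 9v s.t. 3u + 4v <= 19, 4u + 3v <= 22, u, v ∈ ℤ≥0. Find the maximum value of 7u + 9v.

(u,v)=(1,4) is feasible, giving 43.
(u,v)=(2,3) is feasible, giving 41.
Maximum is 43 at (u,v)=(1,4).

43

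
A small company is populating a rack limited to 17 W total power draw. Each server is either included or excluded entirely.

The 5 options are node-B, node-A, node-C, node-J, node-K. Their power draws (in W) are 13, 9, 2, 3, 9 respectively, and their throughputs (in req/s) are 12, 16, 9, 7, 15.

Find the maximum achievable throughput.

This is an integer program with binary decision variables.
Allowing fractional choices, the relaxed optimum would be about 37.0, but servers are indivisible.
node-A + node-C + node-J: power draw 9 + 2 + 3 = 14 ≤ 17, throughput 16 + 9 + 7 = 32.
node-C + node-J + node-K: power draw 2 + 3 + 9 = 14 ≤ 17, throughput 9 + 7 + 15 = 31.
Best is node-A, node-C, and node-J with total throughput 32.

32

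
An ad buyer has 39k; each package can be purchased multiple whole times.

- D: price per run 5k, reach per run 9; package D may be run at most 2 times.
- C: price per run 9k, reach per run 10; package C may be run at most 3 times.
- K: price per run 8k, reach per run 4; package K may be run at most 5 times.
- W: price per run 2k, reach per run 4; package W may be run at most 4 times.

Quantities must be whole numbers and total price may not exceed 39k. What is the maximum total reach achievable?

54

This is a bounded integer knapsack.
2×D, 3×C, and 1×W: price 39 ≤ 39, reach 2·9 + 3·10 + 1·4 = 52.
2×D, 2×C, and 4×W: price 36 ≤ 39, reach 2·9 + 2·10 + 4·4 = 54.
Best is 54.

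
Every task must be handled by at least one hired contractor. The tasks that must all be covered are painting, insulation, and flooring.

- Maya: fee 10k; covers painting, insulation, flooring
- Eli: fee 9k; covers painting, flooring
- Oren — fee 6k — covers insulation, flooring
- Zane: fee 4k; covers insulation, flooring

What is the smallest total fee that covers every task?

Maya alone covers painting, insulation, flooring — every task.
Total fee: 10.

10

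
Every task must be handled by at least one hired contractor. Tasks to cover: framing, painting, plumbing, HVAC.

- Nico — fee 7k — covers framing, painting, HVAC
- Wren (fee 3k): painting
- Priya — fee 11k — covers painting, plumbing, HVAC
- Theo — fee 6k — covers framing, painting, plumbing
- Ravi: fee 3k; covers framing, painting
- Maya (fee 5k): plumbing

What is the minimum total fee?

12

The greedy cost-per-new-task heuristic would pick Ravi, Maya, and Nico for 15, but a cheaper cover exists.
Choose Nico and Maya: together they cover framing, painting, plumbing, HVAC — every task.
Total fee: 7 + 5 = 12.
No cover costs less than 12.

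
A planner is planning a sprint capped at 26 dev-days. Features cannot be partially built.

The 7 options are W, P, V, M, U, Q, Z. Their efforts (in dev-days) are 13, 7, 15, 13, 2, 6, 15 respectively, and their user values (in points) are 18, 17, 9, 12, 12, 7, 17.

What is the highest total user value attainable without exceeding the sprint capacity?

Take W, P, and U: effort 13 + 7 + 2 = 22 ≤ 26, user value 18 + 17 + 12 = 47.
No other feasible combination does better.

47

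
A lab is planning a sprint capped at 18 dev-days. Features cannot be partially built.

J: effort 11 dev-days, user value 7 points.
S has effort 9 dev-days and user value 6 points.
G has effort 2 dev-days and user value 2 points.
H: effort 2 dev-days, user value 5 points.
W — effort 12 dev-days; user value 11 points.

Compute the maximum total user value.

Take G, H, and W: effort 2 + 2 + 12 = 16 ≤ 18, user value 2 + 5 + 11 = 18.
No other feasible combination does better.

18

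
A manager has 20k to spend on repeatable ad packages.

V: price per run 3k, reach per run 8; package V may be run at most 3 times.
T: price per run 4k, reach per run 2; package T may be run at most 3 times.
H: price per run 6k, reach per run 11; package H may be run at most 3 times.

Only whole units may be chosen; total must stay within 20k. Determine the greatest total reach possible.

2×V and 2×H: price 18 ≤ 20, reach 2·8 + 2·11 = 38.
3×V, 1×T, and 1×H: price 19 ≤ 20, reach 3·8 + 1·2 + 1·11 = 37.
Best is 38.

38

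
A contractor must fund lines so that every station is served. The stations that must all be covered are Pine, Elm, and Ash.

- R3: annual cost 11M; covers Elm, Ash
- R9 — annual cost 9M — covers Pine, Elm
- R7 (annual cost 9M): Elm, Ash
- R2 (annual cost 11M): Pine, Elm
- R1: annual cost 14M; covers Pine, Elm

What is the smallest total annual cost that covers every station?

This is an integer covering problem.
Choose R9 and R7: together they cover Pine, Elm, Ash — every station.
Total annual cost: 9 + 9 = 18.

18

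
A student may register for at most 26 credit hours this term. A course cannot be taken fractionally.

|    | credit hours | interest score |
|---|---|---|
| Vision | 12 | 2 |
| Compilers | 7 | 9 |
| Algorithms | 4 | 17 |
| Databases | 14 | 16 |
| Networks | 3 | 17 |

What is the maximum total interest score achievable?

50

This is a 0-1 knapsack instance.
Allowing fractional choices, the relaxed optimum would be about 56.7, but courses are indivisible.
Algorithms + Databases + Networks: credit hours 4 + 14 + 3 = 21 ≤ 26, interest score 17 + 16 + 17 = 50.
Compilers + Algorithms + Networks: credit hours 7 + 4 + 3 = 14 ≤ 26, interest score 9 + 17 + 17 = 43.
Vision + Compilers + Algorithms + Networks: credit hours 12 + 7 + 4 + 3 = 26 ≤ 26, interest score 2 + 9 + 17 + 17 = 45.
Best is Algorithms, Databases, and Networks with total interest score 50.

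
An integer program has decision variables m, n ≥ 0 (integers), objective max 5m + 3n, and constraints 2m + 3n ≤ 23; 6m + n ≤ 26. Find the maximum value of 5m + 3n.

The continuous relaxation peaks at (3.44, 5.38) with value 33.31; rounding to a feasible lattice point costs some objective.
(m,n)=(3,5): 2·3+3·5=21≤23, 6·3+1·5=23≤26, objective 30.
(m,n)=(2,6): 2·2+3·6=22≤23, 6·2+1·6=18≤26, objective 28.
No feasible integer point exceeds 30.

30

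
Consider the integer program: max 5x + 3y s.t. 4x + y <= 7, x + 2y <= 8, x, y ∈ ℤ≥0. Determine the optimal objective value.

Relaxing integrality, the LP optimum is 15.00 at (x,y) = (0.857, 3.57), which is not an integer point.
(x,y)=(1,3): 4·1+1·3=7≤7, 1·1+2·3=7≤8, objective 14.
(x,y)=(0,4): 4·0+1·4=4≤7, 1·0+2·4=8≤8, objective 12.
(x,y)=(1,2): 4·1+1·2=6≤7, 1·1+2·2=5≤8, objective 11.
Maximum is 14 at (x,y)=(1,3).

14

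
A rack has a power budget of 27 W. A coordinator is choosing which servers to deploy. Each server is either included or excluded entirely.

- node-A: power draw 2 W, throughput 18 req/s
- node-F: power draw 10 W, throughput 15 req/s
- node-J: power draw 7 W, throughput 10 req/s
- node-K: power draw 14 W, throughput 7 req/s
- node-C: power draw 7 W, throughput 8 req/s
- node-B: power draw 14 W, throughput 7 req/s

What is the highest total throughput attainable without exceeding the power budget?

Allowing fractional choices, the relaxed optimum would be about 51.5, but servers are indivisible.
node-A + node-F + node-J + node-C: power draw 2 + 10 + 7 + 7 = 26 ≤ 27, throughput 18 + 15 + 10 + 8 = 51.
node-A + node-F + node-J: power draw 2 + 10 + 7 = 19 ≤ 27, throughput 18 + 15 + 10 = 43.
node-A + node-F + node-C: power draw 2 + 10 + 7 = 19 ≤ 27, throughput 18 + 15 + 8 = 41.
Best is node-A, node-F, node-J, and node-C with total throughput 51.

51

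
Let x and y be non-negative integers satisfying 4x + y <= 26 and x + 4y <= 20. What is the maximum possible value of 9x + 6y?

66

(x,y)=(6,2) is feasible, giving 66.
(x,y)=(5,3) is feasible, giving 63.
(x,y)=(4,4) is feasible, giving 60.
(x,y)=(6,1) is feasible, giving 60.
Maximum is 66 at (x,y)=(6,2).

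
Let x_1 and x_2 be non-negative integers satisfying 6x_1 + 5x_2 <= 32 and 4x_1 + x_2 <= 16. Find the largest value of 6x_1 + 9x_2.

(x_1,x_2)=(0,6): 6·0+5·6=30≤32, 4·0+1·6=6≤16, objective 54.
(x_1,x_2)=(1,5): 6·1+5·5=31≤32, 4·1+1·5=9≤16, objective 51.
(x_1,x_2)=(0,5): 6·0+5·5=25≤32, 4·0+1·5=5≤16, objective 45.
No feasible integer point exceeds 54.

54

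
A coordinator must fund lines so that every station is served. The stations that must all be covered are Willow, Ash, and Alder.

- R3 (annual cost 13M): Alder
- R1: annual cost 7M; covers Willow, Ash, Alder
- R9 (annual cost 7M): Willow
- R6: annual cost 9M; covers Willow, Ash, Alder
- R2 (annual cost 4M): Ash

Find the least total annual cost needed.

7

R1 alone covers Willow, Ash, Alder — every station.
Total annual cost: 7.
No cover costs less than 7.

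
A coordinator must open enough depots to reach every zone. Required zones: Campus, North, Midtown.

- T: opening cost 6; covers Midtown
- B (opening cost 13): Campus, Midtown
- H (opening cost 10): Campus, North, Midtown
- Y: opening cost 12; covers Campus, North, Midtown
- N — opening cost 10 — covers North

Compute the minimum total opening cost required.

H alone covers Campus, North, Midtown — every zone.
Total opening cost: 10.
No cover costs less than 10.

10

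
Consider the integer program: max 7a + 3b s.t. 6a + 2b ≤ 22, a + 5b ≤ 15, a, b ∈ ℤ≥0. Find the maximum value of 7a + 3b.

(a,b)=(3,2): 6·3+2·2=22≤22, 1·3+5·2=13≤15, objective 27.
(a,b)=(3,1): 6·3+2·1=20≤22, 1·3+5·1=8≤15, objective 24.
(a,b)=(2,2): 6·2+2·2=16≤22, 1·2+5·2=12≤15, objective 20.
(a,b)=(2,1): 6·2+2·1=14≤22, 1·2+5·1=7≤15, objective 17.
The best lattice point is (3,2), giving 27.

27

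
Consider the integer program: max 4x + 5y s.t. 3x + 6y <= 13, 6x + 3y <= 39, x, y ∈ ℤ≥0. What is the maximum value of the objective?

16

Relaxing integrality, the LP optimum is 17.33 at (x,y) = (4.33, 0), which is not an integer point.
(x,y)=(4,0): 3·4+6·0=12≤13, 6·4+3·0=24≤39, objective 16.
(x,y)=(3,0): 3·3+6·0=9≤13, 6·3+3·0=18≤39, objective 12.
The best lattice point is (4,0), giving 16.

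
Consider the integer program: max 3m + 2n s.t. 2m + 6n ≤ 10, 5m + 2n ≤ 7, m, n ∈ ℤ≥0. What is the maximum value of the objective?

5

The continuous relaxation peaks at (0.846, 1.38) with value 5.31; rounding to a feasible lattice point costs some objective.
(m,n)=(1,1): 2·1+6·1=8≤10, 5·1+2·1=7≤7, objective 5.
(m,n)=(1,0): 2·1+6·0=2≤10, 5·1+2·0=5≤7, objective 3.
(m,n)=(0,1): 2·0+6·1=6≤10, 5·0+2·1=2≤7, objective 2.
No feasible integer point exceeds 5.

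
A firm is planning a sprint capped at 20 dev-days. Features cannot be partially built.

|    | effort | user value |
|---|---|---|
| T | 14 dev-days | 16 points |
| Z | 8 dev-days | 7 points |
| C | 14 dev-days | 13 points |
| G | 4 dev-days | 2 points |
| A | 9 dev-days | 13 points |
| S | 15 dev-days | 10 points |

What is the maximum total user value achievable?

20

This is a 0-1 knapsack instance.
Take Z and A: effort 8 + 9 = 17 ≤ 20, user value 7 + 13 = 20.
No other feasible combination does better.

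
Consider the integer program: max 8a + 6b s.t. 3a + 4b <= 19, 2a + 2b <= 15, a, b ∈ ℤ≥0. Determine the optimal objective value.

Relaxing integrality, the LP optimum is 50.67 at (a,b) = (6.33, 0), which is not an integer point.
(a,b)=(6,0): 3·6+4·0=18≤19, 2·6+2·0=12≤15, objective 48.
(a,b)=(5,1): 3·5+4·1=19≤19, 2·5+2·1=12≤15, objective 46.
(a,b)=(5,0): 3·5+4·0=15≤19, 2·5+2·0=10≤15, objective 40.
The best lattice point is (6,0), giving 48.

48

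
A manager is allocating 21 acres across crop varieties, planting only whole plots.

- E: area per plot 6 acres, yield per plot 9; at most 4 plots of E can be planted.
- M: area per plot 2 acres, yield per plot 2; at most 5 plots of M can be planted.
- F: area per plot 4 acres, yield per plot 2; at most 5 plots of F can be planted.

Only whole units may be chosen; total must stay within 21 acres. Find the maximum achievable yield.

29

E has the best ratio (9/6); taking only E gives at most 3×9 = 27 (stopped by the area limit).
Mixing does better — 3×E and 1×M: area 20 ≤ 21, yield 3·9 + 1·2 = 29.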